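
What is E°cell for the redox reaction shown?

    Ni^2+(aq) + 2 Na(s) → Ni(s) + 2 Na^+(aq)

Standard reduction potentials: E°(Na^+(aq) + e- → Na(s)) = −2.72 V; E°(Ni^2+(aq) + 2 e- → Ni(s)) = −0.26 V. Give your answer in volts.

In the reaction as written, Ni^2+(aq) is reduced (cathode) and Na^+(aq) is produced by oxidation at the anode.
E°cell = E°(cathode) − E°(anode) = −0.26 − (−2.72) = +2.46 V.

+2.46 V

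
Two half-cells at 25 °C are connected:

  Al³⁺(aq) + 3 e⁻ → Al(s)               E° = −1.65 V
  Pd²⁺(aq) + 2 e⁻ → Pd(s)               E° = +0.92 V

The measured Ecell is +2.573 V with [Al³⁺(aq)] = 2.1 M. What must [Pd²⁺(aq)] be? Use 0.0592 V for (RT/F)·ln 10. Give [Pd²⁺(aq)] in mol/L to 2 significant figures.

The Pd²⁺/Pd couple has the larger reduction potential, so it is the cathode: E°cell = +0.92 − (−1.65) = +2.57 V and n = 6.
Since E = E° − (0.0592/n)·log Q, log Q = n(E° − E)/0.0592 = −0.304.
For 3 Pd²⁺(aq) + 2 Al(s) → 3 Pd(s) + 2 Al³⁺(aq), the reaction quotient is Q = [Al³⁺(aq)]^2 / [Pd²⁺(aq)]^3.
Solving for the unknown gives log [Pd²⁺(aq)] = 0.316, so [Pd²⁺(aq)] ≈ 2.1 M.

2.1 M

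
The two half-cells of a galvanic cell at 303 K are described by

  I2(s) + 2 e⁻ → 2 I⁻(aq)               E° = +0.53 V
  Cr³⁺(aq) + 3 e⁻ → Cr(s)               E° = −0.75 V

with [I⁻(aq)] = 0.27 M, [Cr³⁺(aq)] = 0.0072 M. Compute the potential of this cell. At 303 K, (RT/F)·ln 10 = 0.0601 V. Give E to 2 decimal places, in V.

I₂/I⁻ is reduced (cathode, E° = +0.53 V) and Cr³⁺/Cr is oxidized (anode).
The standard potential is +0.53 − (−0.75) = +1.28 V and the balanced reaction transfers n = 6 electrons.
The balanced reaction is 3 I2(s) + 2 Cr(s) → 6 I⁻(aq) + 2 Cr³⁺(aq), so Q = [I⁻(aq)]^6·[Cr³⁺(aq)]^2 = 2.01×10^−8 and log Q = −7.697.
By the Nernst equation, E = +1.28 − (0.0601/6)·(−7.697) = +1.36 V.

+1.36 V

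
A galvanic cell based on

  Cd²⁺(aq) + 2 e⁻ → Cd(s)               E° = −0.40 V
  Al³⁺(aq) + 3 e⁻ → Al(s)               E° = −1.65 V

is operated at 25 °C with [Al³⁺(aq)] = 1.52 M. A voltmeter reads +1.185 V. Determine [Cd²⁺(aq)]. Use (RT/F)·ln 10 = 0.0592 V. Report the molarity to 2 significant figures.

The Cd²⁺/Cd couple has the larger reduction potential, so it is the cathode: E°cell = −0.40 − (−1.65) = +1.25 V and n = 6.
Since E = E° − (0.0592/n)·log Q, log Q = n(E° − E)/0.0592 = 6.588.
The balanced reaction is 3 Cd²⁺(aq) + 2 Al(s) → 3 Cd(s) + 2 Al³⁺(aq), so Q = [Al³⁺(aq)]^2 / [Cd²⁺(aq)]^3.
Substituting the known concentrations and solving, log [Cd²⁺(aq)] = −2.075 and [Cd²⁺(aq)] = 0.0084 M.

0.0084 M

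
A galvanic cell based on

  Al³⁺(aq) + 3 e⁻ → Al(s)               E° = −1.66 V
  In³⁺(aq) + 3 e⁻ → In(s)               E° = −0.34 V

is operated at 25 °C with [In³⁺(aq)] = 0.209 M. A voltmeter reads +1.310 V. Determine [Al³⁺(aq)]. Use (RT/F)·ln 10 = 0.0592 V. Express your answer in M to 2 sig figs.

0.67 M

In³⁺/In is the cathode (higher E°); E°cell = −0.34 − (−1.66) = +1.32 V with n = 3.
From the Nernst equation, log Q = n(E° − E)/0.0592 = 3·(+1.32 − (+1.310))/0.0592 = 0.507.
For In³⁺(aq) + Al(s) → In(s) + Al³⁺(aq), the reaction quotient is Q = [Al³⁺(aq)] / [In³⁺(aq)].
Solving for the unknown gives log [Al³⁺(aq)] = −0.173, so [Al³⁺(aq)] ≈ 0.67 M.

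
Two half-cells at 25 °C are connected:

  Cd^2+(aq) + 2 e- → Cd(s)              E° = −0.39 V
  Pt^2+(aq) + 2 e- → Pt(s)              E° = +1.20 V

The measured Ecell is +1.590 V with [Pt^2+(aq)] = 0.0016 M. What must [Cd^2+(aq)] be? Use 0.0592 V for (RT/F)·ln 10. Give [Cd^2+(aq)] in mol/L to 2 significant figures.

0.0016 M

The Pt²⁺/Pt couple has the larger reduction potential, so it is the cathode: E°cell = +1.20 − (−0.39) = +1.59 V and n = 2.
Rearranging E = E° − (0.0592/n)·log Q gives log Q = 2(+1.59 − (+1.590))/0.0592 = 0.000.
The balanced reaction is Pt^2+(aq) + Cd(s) → Pt(s) + Cd^2+(aq), so Q = [Cd^2+(aq)] / [Pt^2+(aq)].
Solving for the unknown gives log [Cd^2+(aq)] = −2.796, so [Cd^2+(aq)] ≈ 0.0016 M.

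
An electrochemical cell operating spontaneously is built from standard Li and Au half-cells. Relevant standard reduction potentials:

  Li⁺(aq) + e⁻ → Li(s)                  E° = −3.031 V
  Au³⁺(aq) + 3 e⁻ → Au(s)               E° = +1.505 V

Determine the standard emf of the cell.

Of the two couples in this cell, the one with the more positive reduction potential is reduced at the cathode: here that is Au³⁺/Au (+1.505 V); Li⁺/Li (−3.031 V) is the anode.
E°cell = E°(cathode) − E°(anode) = +1.505 − (−3.031) = +4.536 V.

+4.536 V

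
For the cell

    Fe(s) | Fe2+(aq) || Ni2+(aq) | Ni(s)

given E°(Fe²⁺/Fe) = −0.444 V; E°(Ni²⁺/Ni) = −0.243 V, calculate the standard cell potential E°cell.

+0.201 V

By convention the left-hand electrode in cell notation is the anode (oxidation) and the right-hand electrode is the cathode (reduction).
E°cell = E°(right) − E°(left) = −0.243 − (−0.444) = +0.201 V.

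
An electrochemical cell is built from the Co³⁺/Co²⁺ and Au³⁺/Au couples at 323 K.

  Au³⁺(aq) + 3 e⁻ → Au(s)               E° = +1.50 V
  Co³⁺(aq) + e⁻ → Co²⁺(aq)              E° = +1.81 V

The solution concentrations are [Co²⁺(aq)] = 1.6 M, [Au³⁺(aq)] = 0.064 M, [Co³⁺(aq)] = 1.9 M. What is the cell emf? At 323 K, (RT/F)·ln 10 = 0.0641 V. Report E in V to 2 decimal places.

+0.34 V

Co³⁺/Co²⁺ is reduced (cathode, E° = +1.81 V) and Au³⁺/Au is oxidized (anode).
E°cell = E°cat − E°an = +1.81 − (+1.50) = +0.31 V; n = 3.
For the overall reaction 3 Co³⁺(aq) + Au(s) → 3 Co²⁺(aq) + Au³⁺(aq), Q = ([Co²⁺(aq)]^3·[Au³⁺(aq)]) / [Co³⁺(aq)]^3 = 0.0382, giving log Q = −1.418.
Applying E = E° − (RT ln10/nF)·log Q gives +0.31 − (0.0641/3)(−1.418) = +0.34 V.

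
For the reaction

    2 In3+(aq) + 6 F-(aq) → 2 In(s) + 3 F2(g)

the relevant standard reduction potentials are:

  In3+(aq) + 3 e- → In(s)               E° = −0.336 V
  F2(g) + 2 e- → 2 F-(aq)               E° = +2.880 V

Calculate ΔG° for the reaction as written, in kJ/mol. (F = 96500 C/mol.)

In the reaction as written In3+(aq) is reduced, so the In³⁺/In couple is the cathode and F₂/F⁻ is the anode.
E°cell = −0.336 − (+2.880) = −3.216 V; balancing electrons gives n = 6.
ΔG° = −nFE°cell = −(6)(96500)(−3.216) J/mol = +1862 kJ/mol.

+1862 kJ/mol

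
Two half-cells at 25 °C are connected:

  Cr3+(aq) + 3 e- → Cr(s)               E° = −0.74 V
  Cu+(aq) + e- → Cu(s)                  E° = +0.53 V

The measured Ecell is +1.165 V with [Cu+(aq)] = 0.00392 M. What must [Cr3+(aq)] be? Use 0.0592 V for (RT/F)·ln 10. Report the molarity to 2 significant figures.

0.013 M

The Cu⁺/Cu couple has the larger reduction potential, so it is the cathode: E°cell = +0.53 − (−0.74) = +1.27 V and n = 3.
Rearranging E = E° − (0.0592/n)·log Q gives log Q = 3(+1.27 − (+1.165))/0.0592 = 5.321.
For 3 Cu+(aq) + Cr(s) → 3 Cu(s) + Cr3+(aq), the reaction quotient is Q = [Cr3+(aq)] / [Cu+(aq)]^3.
Isolating [Cr3+(aq)] in Q = 10^{5.321} yields log [Cr3+(aq)] = −1.899, i.e. 0.013 M.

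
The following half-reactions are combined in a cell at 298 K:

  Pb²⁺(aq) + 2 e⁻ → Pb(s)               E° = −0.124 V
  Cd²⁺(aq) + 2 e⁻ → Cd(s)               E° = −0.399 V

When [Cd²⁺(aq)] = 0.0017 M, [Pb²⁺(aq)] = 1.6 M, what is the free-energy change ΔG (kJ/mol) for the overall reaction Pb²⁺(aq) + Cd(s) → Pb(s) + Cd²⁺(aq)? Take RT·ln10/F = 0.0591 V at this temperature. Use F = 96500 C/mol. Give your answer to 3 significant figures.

With Pb²⁺/Pb reduced at the cathode, E°cell = −0.124 − (−0.399) = +0.275 V and n = 2.
Here Q = [Cd²⁺(aq)] / [Pb²⁺(aq)] = 0.00106 (log Q = −2.974), giving E = +0.275 − (0.0591/2)·(−2.974) = +0.3629 V.
Finally ΔG = −nFE = −(2)(96500 C/mol)(+0.3629 V) = −70.0 kJ/mol.

−70.0 kJ/mol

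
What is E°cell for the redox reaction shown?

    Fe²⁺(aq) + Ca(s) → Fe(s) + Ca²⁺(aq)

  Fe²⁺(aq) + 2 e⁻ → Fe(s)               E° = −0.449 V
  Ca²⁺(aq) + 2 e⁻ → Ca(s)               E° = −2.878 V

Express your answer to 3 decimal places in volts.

+2.429 V

Fe²⁺(aq) gains electrons, so the Fe²⁺/Fe couple is the cathode; the Ca²⁺/Ca couple is the anode.
E°cell = E°(cathode) − E°(anode) = −0.449 − (−2.878) = +2.429 V.
The positive value indicates the reaction is spontaneous as written.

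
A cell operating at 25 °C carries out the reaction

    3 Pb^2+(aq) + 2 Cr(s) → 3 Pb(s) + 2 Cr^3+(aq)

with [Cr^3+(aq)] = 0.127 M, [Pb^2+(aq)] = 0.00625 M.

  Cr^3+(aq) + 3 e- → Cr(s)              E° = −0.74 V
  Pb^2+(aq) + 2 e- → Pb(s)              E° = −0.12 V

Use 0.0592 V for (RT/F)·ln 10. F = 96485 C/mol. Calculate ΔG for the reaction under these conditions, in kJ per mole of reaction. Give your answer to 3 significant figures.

The standard cell potential is −0.12 − (−0.74) = +0.62 V, with n = 6 electrons in the balanced equation.
Here Q = [Cr^3+(aq)]^2 / [Pb^2+(aq)]^3 = 6.61×10^4 (log Q = 4.820), giving E = +0.62 − (0.0592/6)·(4.820) = +0.5724 V.
Finally ΔG = −nFE = −(6)(96485 C/mol)(+0.5724 V) = −331 kJ/mol.

−331 kJ/mol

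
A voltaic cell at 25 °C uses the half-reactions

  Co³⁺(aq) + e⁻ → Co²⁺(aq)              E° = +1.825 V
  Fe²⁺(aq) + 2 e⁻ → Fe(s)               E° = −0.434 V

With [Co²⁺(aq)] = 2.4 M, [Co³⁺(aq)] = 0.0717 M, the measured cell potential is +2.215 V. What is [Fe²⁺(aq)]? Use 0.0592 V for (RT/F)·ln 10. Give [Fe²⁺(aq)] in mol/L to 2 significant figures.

0.027 M

The Co³⁺/Co²⁺ couple has the larger reduction potential, so it is the cathode: E°cell = +1.825 − (−0.434) = +2.259 V and n = 2.
Since E = E° − (0.0592/n)·log Q, log Q = n(E° − E)/0.0592 = 1.486.
For 2 Co³⁺(aq) + Fe(s) → 2 Co²⁺(aq) + Fe²⁺(aq), the reaction quotient is Q = ([Co²⁺(aq)]^2·[Fe²⁺(aq)]) / [Co³⁺(aq)]^2.
Substituting the known concentrations and solving, log [Fe²⁺(aq)] = −1.563 and [Fe²⁺(aq)] = 0.027 M.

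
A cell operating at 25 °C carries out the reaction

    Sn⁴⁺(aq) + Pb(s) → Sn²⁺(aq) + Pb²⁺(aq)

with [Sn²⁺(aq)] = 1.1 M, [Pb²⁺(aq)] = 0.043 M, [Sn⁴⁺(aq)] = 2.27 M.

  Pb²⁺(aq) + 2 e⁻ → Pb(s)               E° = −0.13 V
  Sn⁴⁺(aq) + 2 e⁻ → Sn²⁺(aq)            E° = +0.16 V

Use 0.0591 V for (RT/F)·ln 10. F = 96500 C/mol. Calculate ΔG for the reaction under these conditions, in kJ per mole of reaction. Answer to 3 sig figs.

E°cell = +0.16 − (−0.13) = +0.29 V; the balanced reaction transfers n = 2 electrons.
Q = ([Sn²⁺(aq)]·[Pb²⁺(aq)]) / [Sn⁴⁺(aq)] = 0.0208, so log Q = −1.681 and E = +0.29 − (0.0591/2)(−1.681) = +0.3397 V.
Then ΔG = −nFE = −2 × 96500 × +0.3397 J/mol = −65.6 kJ/mol.

−65.6 kJ/mol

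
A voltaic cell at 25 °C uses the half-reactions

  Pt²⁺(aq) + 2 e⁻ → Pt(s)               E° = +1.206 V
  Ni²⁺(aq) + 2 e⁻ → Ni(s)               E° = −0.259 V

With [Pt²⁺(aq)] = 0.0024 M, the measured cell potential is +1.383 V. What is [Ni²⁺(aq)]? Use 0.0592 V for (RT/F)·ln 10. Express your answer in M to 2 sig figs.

1.4 M

Pt²⁺/Pt is the cathode (higher E°); E°cell = +1.206 − (−0.259) = +1.465 V with n = 2.
Rearranging E = E° − (0.0592/n)·log Q gives log Q = 2(+1.465 − (+1.383))/0.0592 = 2.770.
The balanced reaction is Pt²⁺(aq) + Ni(s) → Pt(s) + Ni²⁺(aq), so Q = [Ni²⁺(aq)] / [Pt²⁺(aq)].
Substituting the known concentrations and solving, log [Ni²⁺(aq)] = 0.150 and [Ni²⁺(aq)] = 1.4 M.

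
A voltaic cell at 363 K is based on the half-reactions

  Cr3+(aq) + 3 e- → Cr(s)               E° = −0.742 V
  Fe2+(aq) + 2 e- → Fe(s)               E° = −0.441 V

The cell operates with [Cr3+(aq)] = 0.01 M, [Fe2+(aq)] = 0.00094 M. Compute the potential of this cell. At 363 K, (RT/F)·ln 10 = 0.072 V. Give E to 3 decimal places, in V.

The Fe²⁺/Fe couple has the more positive E°, so it is the cathode; Cr³⁺/Cr is the anode.
E°cell = −0.441 − (−0.742) = +0.301 V, with n = 6 electrons transferred.
Balancing gives 3 Fe2+(aq) + 2 Cr(s) → 3 Fe(s) + 2 Cr3+(aq); hence Q = [Cr3+(aq)]^2 / [Fe2+(aq)]^3 = 1.2×10^5 (log Q = 5.081).
By the Nernst equation, E = +0.301 − (0.072/6)·(5.081) = +0.240 V.

+0.240 V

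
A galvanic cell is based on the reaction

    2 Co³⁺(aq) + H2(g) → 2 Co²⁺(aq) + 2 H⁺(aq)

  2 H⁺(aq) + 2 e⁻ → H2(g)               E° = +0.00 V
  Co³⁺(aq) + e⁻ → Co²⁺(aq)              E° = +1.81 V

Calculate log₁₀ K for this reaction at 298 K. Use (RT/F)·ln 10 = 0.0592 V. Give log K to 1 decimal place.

log K = 61.1

The Co³⁺/Co²⁺ couple is reduced (cathode); E°cell = +1.81 − (+0.00) = +1.81 V with n = 2.
At equilibrium E = 0, so log K = nE°cell / 0.0592 = (2)(+1.81) / 0.0592 = 61.1.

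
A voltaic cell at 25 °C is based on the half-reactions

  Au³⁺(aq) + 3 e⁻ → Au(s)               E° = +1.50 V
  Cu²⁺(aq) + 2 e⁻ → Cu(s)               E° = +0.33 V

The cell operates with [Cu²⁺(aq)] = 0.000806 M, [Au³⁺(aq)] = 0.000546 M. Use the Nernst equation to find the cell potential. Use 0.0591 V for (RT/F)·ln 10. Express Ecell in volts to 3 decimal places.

Since E°(Au³⁺/Au) > E°(Cu²⁺/Cu), Au³⁺/Au serves as the cathode.
The standard potential is +1.50 − (+0.33) = +1.17 V and the balanced reaction transfers n = 6 electrons.
The balanced reaction is 2 Au³⁺(aq) + 3 Cu(s) → 2 Au(s) + 3 Cu²⁺(aq), so Q = [Cu²⁺(aq)]^3 / [Au³⁺(aq)]^2 = 0.00176 and log Q = −2.755.
Applying E = E° − (RT ln10/nF)·log Q gives +1.17 − (0.0591/6)(−2.755) = +1.197 V.

+1.197 V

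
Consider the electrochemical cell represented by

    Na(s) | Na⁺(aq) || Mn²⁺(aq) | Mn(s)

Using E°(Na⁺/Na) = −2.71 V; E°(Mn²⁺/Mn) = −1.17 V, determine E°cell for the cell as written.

+1.54 V

By convention the left-hand electrode in cell notation is the anode (oxidation) and the right-hand electrode is the cathode (reduction).
E°cell = E°(right) − E°(left) = −1.17 − (−2.71) = +1.54 V.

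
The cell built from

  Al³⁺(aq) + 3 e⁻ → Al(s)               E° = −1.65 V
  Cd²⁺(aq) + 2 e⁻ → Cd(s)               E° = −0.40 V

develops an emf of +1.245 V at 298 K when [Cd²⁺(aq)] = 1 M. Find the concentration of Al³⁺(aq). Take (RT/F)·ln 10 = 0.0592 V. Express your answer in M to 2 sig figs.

1.8 M

With Cd²⁺/Cd at the cathode and Al³⁺/Al at the anode, E°cell = −0.40 − (−1.65) = +1.25 V (n = 6).
Rearranging E = E° − (0.0592/n)·log Q gives log Q = 6(+1.25 − (+1.245))/0.0592 = 0.507.
Balancing electrons gives 3 Cd²⁺(aq) + 2 Al(s) → 3 Cd(s) + 2 Al³⁺(aq); thus Q = [Al³⁺(aq)]^2 / [Cd²⁺(aq)]^3.
Solving for the unknown gives log [Al³⁺(aq)] = 0.254, so [Al³⁺(aq)] ≈ 1.8 M.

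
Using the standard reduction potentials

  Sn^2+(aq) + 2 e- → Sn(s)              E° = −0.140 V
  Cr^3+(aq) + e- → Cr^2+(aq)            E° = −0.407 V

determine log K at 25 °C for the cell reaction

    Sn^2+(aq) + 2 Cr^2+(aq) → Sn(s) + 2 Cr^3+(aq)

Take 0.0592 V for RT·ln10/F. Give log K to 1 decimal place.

log K = 9.0

The Sn²⁺/Sn couple is reduced (cathode); E°cell = −0.140 − (−0.407) = +0.267 V with n = 2.
At equilibrium E = 0, so log K = nE°cell / 0.0592 = (2)(+0.267) / 0.0592 = 9.0.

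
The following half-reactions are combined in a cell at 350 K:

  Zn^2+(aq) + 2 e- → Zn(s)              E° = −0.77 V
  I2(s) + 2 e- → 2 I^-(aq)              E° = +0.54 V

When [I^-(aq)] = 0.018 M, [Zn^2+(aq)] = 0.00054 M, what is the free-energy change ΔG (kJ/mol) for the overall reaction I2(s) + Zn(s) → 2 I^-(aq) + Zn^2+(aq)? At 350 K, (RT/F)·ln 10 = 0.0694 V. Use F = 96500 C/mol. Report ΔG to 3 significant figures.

E°cell = +0.54 − (−0.77) = +1.31 V; the balanced reaction transfers n = 2 electrons.
Q = [I^-(aq)]^2·[Zn^2+(aq)] = 1.75×10^−7, so log Q = −6.757 and E = +1.31 − (0.0694/2)(−6.757) = +1.5445 V.
ΔG = −nFE = −(2)(96500)(+1.5445) J/mol = −298 kJ/mol.

−298 kJ/mol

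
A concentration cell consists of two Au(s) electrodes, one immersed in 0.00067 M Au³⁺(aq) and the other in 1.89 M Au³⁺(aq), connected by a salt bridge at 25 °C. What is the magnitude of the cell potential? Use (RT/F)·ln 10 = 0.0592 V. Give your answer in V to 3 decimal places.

For a concentration cell E°cell = 0, since both electrodes use the same couple.
The compartment with the higher Au³⁺(aq) concentration (1.89 M) acts as the cathode; ions are reduced there and produced at the dilute (0.00067 M) anode.
With n = 3, Ecell = −(0.0592/3)·log([dilute]/[conc]) = −(0.0592/3)·log(0.00067/1.89) = +0.068 V.

0.068 V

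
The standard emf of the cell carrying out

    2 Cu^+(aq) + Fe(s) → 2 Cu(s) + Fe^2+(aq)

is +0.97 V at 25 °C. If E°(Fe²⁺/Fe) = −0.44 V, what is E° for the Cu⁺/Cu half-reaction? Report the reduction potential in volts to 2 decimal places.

+0.53 V

In the reaction as written the Cu⁺/Cu couple is reduced (cathode) and Fe²⁺/Fe is oxidized (anode), so E°cell = E°(Cu⁺/Cu) − E°(Fe²⁺/Fe).
E°(Cu⁺/Cu) = E°cell + E°(anode) = +0.97 + (−0.44) = +0.53 V.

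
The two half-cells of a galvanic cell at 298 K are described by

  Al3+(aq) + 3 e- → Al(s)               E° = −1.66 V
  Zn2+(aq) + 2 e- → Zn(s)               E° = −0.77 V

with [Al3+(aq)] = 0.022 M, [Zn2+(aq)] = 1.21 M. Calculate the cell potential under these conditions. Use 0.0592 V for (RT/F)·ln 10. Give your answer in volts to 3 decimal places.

The Zn²⁺/Zn couple has the more positive E°, so it is the cathode; Al³⁺/Al is the anode.
The standard potential is −0.77 − (−1.66) = +0.89 V and the balanced reaction transfers n = 6 electrons.
For the overall reaction 3 Zn2+(aq) + 2 Al(s) → 3 Zn(s) + 2 Al3+(aq), Q = [Al3+(aq)]^2 / [Zn2+(aq)]^3 = 0.000273, giving log Q = −3.564.
Applying E = E° − (RT ln10/nF)·log Q gives +0.89 − (0.0592/6)(−3.564) = +0.925 V.

+0.925 V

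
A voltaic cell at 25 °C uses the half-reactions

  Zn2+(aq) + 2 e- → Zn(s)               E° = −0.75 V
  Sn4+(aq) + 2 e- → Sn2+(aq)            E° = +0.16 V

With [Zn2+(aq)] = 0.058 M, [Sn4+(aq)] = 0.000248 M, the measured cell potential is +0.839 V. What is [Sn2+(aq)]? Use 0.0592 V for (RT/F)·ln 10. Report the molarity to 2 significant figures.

Sn⁴⁺/Sn²⁺ is the cathode (higher E°); E°cell = +0.16 − (−0.75) = +0.91 V with n = 2.
Since E = E° − (0.0592/n)·log Q, log Q = n(E° − E)/0.0592 = 2.399.
For Sn4+(aq) + Zn(s) → Sn2+(aq) + Zn2+(aq), the reaction quotient is Q = ([Sn2+(aq)]·[Zn2+(aq)]) / [Sn4+(aq)].
Isolating [Sn2+(aq)] in Q = 10^{2.399} yields log [Sn2+(aq)] = 0.030, i.e. 1.1 M.

1.1 M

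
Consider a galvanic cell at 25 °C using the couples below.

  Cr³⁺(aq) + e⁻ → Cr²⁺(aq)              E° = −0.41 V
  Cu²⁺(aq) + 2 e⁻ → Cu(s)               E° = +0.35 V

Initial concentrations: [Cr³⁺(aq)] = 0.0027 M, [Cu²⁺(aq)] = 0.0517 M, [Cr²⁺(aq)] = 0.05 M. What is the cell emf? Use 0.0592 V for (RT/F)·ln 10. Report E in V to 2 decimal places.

Since E°(Cu²⁺/Cu) > E°(Cr³⁺/Cr²⁺), Cu²⁺/Cu serves as the cathode.
The standard potential is +0.35 − (−0.41) = +0.76 V and the balanced reaction transfers n = 2 electrons.
The balanced reaction is Cu²⁺(aq) + 2 Cr²⁺(aq) → Cu(s) + 2 Cr³⁺(aq), so Q = [Cr³⁺(aq)]^2 / ([Cu²⁺(aq)]·[Cr²⁺(aq)]^2) = 0.0564 and log Q = −1.249.
Applying E = E° − (RT ln10/nF)·log Q gives +0.76 − (0.0592/2)(−1.249) = +0.80 V.

+0.80 V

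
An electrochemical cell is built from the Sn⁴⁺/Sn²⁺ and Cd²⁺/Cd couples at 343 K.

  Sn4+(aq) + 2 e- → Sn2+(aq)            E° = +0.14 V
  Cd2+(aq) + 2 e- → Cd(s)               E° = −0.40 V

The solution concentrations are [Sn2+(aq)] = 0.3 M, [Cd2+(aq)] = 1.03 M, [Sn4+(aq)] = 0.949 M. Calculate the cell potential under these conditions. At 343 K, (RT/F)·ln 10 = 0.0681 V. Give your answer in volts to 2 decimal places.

Since E°(Sn⁴⁺/Sn²⁺) > E°(Cd²⁺/Cd), Sn⁴⁺/Sn²⁺ serves as the cathode.
E°cell = E°cat − E°an = +0.14 − (−0.40) = +0.54 V; n = 2.
Balancing gives Sn4+(aq) + Cd(s) → Sn2+(aq) + Cd2+(aq); hence Q = ([Sn2+(aq)]·[Cd2+(aq)]) / [Sn4+(aq)] = 0.326 (log Q = −0.487).
By the Nernst equation, E = +0.54 − (0.0681/2)·(−0.487) = +0.56 V.

+0.56 V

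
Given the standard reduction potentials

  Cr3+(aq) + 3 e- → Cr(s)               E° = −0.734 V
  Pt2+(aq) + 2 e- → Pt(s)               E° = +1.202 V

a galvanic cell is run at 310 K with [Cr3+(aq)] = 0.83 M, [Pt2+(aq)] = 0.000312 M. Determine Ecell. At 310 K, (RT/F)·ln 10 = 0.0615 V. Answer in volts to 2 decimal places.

+1.83 V

Pt²⁺/Pt is reduced (cathode, E° = +1.202 V) and Cr³⁺/Cr is oxidized (anode).
E°cell = E°cat − E°an = +1.202 − (−0.734) = +1.936 V; n = 6.
Balancing gives 3 Pt2+(aq) + 2 Cr(s) → 3 Pt(s) + 2 Cr3+(aq); hence Q = [Cr3+(aq)]^2 / [Pt2+(aq)]^3 = 2.27×10^10 (log Q = 10.356).
E = E° − (0.0615/n)·log Q = +1.936 − (0.0615/6)(10.356) = +1.83 V.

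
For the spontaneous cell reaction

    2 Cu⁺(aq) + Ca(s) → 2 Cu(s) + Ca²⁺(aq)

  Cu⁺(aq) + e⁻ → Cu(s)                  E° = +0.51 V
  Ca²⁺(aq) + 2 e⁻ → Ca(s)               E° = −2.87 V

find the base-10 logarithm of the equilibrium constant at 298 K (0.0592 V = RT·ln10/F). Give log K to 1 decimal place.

The Cu⁺/Cu couple is reduced (cathode); E°cell = +0.51 − (−2.87) = +3.38 V with n = 2.
At equilibrium E = 0, so log K = nE°cell / 0.0592 = (2)(+3.38) / 0.0592 = 114.2.

log K = 114.2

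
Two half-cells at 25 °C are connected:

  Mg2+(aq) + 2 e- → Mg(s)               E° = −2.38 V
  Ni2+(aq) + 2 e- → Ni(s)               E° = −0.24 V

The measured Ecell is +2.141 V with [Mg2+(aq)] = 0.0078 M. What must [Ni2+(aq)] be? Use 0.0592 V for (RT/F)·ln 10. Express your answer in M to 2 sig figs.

The Ni²⁺/Ni couple has the larger reduction potential, so it is the cathode: E°cell = −0.24 − (−2.38) = +2.14 V and n = 2.
From the Nernst equation, log Q = n(E° − E)/0.0592 = 2·(+2.14 − (+2.141))/0.0592 = −0.034.
The balanced reaction is Ni2+(aq) + Mg(s) → Ni(s) + Mg2+(aq), so Q = [Mg2+(aq)] / [Ni2+(aq)].
Isolating [Ni2+(aq)] in Q = 10^{−0.034} yields log [Ni2+(aq)] = −2.074, i.e. 0.0084 M.

0.0084 M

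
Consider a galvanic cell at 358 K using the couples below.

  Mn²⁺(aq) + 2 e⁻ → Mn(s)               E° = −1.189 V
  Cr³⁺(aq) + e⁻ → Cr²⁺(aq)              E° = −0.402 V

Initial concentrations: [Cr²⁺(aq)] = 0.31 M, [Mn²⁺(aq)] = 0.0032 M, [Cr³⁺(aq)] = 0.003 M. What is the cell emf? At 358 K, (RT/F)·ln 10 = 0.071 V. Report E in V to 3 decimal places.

Cr³⁺/Cr²⁺ is reduced (cathode, E° = −0.402 V) and Mn²⁺/Mn is oxidized (anode).
E°cell = E°cat − E°an = −0.402 − (−1.189) = +0.787 V; n = 2.
For the overall reaction 2 Cr³⁺(aq) + Mn(s) → 2 Cr²⁺(aq) + Mn²⁺(aq), Q = ([Cr²⁺(aq)]^2·[Mn²⁺(aq)]) / [Cr³⁺(aq)]^2 = 34.2, giving log Q = 1.534.
Applying E = E° − (RT ln10/nF)·log Q gives +0.787 − (0.071/2)(1.534) = +0.733 V.

+0.733 V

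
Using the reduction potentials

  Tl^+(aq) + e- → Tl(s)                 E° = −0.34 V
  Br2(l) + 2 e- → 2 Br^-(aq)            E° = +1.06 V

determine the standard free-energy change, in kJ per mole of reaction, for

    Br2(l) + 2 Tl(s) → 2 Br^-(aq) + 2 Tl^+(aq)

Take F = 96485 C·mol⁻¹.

In the reaction as written Br2(l) is reduced, so the Br₂/Br⁻ couple is the cathode and Tl⁺/Tl is the anode.
E°cell = +1.06 − (−0.34) = +1.40 V; balancing electrons gives n = 2.
ΔG° = −nFE°cell = −(2)(96485)(+1.40) J/mol = −270 kJ/mol.

−270 kJ/mol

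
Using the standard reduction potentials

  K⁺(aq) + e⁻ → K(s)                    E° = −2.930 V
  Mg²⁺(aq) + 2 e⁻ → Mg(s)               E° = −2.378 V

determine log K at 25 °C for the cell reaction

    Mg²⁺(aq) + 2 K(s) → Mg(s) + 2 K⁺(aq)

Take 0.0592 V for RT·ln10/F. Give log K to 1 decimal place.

The Mg²⁺/Mg couple is reduced (cathode); E°cell = −2.378 − (−2.930) = +0.552 V with n = 2.
At equilibrium E = 0, so log K = nE°cell / 0.0592 = (2)(+0.552) / 0.0592 = 18.6.

log K = 18.6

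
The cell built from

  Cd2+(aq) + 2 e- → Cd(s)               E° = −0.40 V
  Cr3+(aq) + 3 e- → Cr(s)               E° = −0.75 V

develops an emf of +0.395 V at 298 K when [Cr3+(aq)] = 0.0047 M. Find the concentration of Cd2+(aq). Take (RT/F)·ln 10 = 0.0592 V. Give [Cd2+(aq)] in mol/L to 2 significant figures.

0.93 M

Cd²⁺/Cd is the cathode (higher E°); E°cell = −0.40 − (−0.75) = +0.35 V with n = 6.
Since E = E° − (0.0592/n)·log Q, log Q = n(E° − E)/0.0592 = −4.561.
The balanced reaction is 3 Cd2+(aq) + 2 Cr(s) → 3 Cd(s) + 2 Cr3+(aq), so Q = [Cr3+(aq)]^2 / [Cd2+(aq)]^3.
Solving for the unknown gives log [Cd2+(aq)] = −0.032, so [Cd2+(aq)] ≈ 0.93 M.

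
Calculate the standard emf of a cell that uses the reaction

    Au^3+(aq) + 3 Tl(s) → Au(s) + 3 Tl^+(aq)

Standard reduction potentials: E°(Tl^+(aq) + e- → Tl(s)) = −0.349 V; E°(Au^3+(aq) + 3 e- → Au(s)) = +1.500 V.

In the reaction as written, Au^3+(aq) is reduced (cathode) and Tl^+(aq) is produced by oxidation at the anode.
E°cell = E°(cathode) − E°(anode) = +1.500 − (−0.349) = +1.849 V.
The positive value indicates the reaction is spontaneous as written.

+1.849 V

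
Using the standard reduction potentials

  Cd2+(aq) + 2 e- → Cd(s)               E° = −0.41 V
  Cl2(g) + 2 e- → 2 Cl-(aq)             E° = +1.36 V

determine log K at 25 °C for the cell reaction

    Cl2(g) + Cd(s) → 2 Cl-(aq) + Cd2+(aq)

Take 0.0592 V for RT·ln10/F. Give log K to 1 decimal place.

log K = 59.8

The Cl₂/Cl⁻ couple is reduced (cathode); E°cell = +1.36 − (−0.41) = +1.77 V with n = 2.
At equilibrium E = 0, so log K = nE°cell / 0.0592 = (2)(+1.77) / 0.0592 = 59.8.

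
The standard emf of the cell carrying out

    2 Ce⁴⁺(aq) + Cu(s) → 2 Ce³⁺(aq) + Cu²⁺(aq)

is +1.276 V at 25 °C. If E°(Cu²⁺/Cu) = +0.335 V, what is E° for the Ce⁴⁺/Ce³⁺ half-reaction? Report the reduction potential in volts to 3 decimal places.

In the reaction as written the Ce⁴⁺/Ce³⁺ couple is reduced (cathode) and Cu²⁺/Cu is oxidized (anode), so E°cell = E°(Ce⁴⁺/Ce³⁺) − E°(Cu²⁺/Cu).
E°(Ce⁴⁺/Ce³⁺) = E°cell + E°(anode) = +1.276 + (+0.335) = +1.611 V.

+1.611 V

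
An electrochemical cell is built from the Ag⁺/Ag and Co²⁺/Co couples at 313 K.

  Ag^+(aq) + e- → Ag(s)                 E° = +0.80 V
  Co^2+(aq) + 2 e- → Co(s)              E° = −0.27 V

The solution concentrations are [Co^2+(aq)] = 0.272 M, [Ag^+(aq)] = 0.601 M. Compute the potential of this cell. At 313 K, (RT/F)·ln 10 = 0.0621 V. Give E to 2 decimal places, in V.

+1.07 V

Since E°(Ag⁺/Ag) > E°(Co²⁺/Co), Ag⁺/Ag serves as the cathode.
E°cell = E°cat − E°an = +0.80 − (−0.27) = +1.07 V; n = 2.
For the overall reaction 2 Ag^+(aq) + Co(s) → 2 Ag(s) + Co^2+(aq), Q = [Co^2+(aq)] / [Ag^+(aq)]^2 = 0.753, giving log Q = −0.123.
E = E° − (0.0621/n)·log Q = +1.07 − (0.0621/2)(−0.123) = +1.07 V.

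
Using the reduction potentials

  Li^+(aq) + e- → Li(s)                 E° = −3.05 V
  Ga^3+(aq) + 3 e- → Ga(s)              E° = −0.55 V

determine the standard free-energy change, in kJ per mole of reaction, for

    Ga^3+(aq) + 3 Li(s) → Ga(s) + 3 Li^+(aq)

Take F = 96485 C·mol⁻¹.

In the reaction as written Ga^3+(aq) is reduced, so the Ga³⁺/Ga couple is the cathode and Li⁺/Li is the anode.
E°cell = −0.55 − (−3.05) = +2.50 V; balancing electrons gives n = 3.
ΔG° = −nFE°cell = −(3)(96485)(+2.50) J/mol = −724 kJ/mol.

−724 kJ/mol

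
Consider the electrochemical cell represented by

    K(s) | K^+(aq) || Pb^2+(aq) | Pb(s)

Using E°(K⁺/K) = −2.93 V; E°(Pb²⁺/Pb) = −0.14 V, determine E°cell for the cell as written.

By convention the left-hand electrode in cell notation is the anode (oxidation) and the right-hand electrode is the cathode (reduction).
E°cell = E°(right) − E°(left) = −0.14 − (−2.93) = +2.79 V.

+2.79 V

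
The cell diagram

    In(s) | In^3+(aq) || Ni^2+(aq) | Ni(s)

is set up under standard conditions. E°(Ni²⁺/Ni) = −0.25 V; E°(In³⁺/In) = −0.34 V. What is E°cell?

By convention the left-hand electrode in cell notation is the anode (oxidation) and the right-hand electrode is the cathode (reduction).
E°cell = E°(right) − E°(left) = −0.25 − (−0.34) = +0.09 V.

+0.09 V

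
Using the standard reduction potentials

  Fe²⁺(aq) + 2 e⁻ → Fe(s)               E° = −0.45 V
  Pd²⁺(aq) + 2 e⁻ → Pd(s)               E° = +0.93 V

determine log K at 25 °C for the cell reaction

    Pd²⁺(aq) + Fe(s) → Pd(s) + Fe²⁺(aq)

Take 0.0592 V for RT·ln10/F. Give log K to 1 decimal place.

log K = 46.6

The Pd²⁺/Pd couple is reduced (cathode); E°cell = +0.93 − (−0.45) = +1.38 V with n = 2.
At equilibrium E = 0, so log K = nE°cell / 0.0592 = (2)(+1.38) / 0.0592 = 46.6.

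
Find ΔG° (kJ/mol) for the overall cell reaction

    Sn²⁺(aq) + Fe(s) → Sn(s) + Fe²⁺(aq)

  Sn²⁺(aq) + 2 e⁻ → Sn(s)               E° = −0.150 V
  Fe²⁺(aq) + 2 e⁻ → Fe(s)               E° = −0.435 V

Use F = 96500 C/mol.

−55.0 kJ/mol

In the reaction as written Sn²⁺(aq) is reduced, so the Sn²⁺/Sn couple is the cathode and Fe²⁺/Fe is the anode.
E°cell = −0.150 − (−0.435) = +0.285 V; balancing electrons gives n = 2.
ΔG° = −nFE°cell = −(2)(96500)(+0.285) J/mol = −55.0 kJ/mol.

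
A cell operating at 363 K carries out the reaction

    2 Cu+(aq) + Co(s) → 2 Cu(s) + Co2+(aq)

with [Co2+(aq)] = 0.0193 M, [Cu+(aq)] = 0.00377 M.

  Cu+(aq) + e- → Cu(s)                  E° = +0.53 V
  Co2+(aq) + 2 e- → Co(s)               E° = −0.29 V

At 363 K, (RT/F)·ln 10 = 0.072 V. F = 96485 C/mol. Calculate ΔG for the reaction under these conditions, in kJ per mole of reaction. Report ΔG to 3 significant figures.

The standard cell potential is +0.53 − (−0.29) = +0.82 V, with n = 2 electrons in the balanced equation.
Q = [Co2+(aq)] / [Cu+(aq)]^2 = 1.36×10^3, so log Q = 3.133 and E = +0.82 − (0.072/2)(3.133) = +0.7072 V.
Finally ΔG = −nFE = −(2)(96485 C/mol)(+0.7072 V) = −136 kJ/mol.

−136 kJ/mol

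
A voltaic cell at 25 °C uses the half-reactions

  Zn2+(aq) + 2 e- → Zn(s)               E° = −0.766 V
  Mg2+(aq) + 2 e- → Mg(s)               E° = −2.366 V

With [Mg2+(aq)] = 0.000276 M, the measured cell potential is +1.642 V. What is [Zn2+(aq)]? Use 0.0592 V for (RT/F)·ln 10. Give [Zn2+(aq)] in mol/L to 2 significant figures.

0.0072 M

With Zn²⁺/Zn at the cathode and Mg²⁺/Mg at the anode, E°cell = −0.766 − (−2.366) = +1.600 V (n = 2).
Rearranging E = E° − (0.0592/n)·log Q gives log Q = 2(+1.600 − (+1.642))/0.0592 = −1.419.
The balanced reaction is Zn2+(aq) + Mg(s) → Zn(s) + Mg2+(aq), so Q = [Mg2+(aq)] / [Zn2+(aq)].
Solving for the unknown gives log [Zn2+(aq)] = −2.140, so [Zn2+(aq)] ≈ 0.0072 M.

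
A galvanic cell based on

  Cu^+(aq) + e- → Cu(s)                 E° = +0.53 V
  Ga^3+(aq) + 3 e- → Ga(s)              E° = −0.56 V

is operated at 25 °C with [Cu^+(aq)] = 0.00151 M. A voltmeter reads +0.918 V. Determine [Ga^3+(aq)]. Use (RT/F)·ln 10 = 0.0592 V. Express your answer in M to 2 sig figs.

The Cu⁺/Cu couple has the larger reduction potential, so it is the cathode: E°cell = +0.53 − (−0.56) = +1.09 V and n = 3.
Since E = E° − (0.0592/n)·log Q, log Q = n(E° − E)/0.0592 = 8.716.
The balanced reaction is 3 Cu^+(aq) + Ga(s) → 3 Cu(s) + Ga^3+(aq), so Q = [Ga^3+(aq)] / [Cu^+(aq)]^3.
Solving for the unknown gives log [Ga^3+(aq)] = 0.253, so [Ga^3+(aq)] ≈ 1.8 M.

1.8 M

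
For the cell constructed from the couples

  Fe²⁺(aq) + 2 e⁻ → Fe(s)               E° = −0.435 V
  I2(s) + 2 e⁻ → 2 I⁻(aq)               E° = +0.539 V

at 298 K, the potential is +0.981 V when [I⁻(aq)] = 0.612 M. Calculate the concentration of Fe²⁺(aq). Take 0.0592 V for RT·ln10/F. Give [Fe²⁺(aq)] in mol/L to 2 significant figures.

With I₂/I⁻ at the cathode and Fe²⁺/Fe at the anode, E°cell = +0.539 − (−0.435) = +0.974 V (n = 2).
From the Nernst equation, log Q = n(E° − E)/0.0592 = 2·(+0.974 − (+0.981))/0.0592 = −0.236.
For I2(s) + Fe(s) → 2 I⁻(aq) + Fe²⁺(aq), the reaction quotient is Q = [I⁻(aq)]^2·[Fe²⁺(aq)].
Isolating [Fe²⁺(aq)] in Q = 10^{−0.236} yields log [Fe²⁺(aq)] = 0.190, i.e. 1.5 M.

1.5 M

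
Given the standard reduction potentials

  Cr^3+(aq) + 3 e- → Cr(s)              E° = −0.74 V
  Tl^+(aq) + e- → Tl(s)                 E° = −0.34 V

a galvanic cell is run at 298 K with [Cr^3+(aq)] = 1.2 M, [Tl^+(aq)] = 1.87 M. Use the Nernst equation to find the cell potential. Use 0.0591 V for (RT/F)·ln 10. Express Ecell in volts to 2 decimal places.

Tl⁺/Tl is reduced (cathode, E° = −0.34 V) and Cr³⁺/Cr is oxidized (anode).
E°cell = −0.34 − (−0.74) = +0.40 V, with n = 3 electrons transferred.
Balancing gives 3 Tl^+(aq) + Cr(s) → 3 Tl(s) + Cr^3+(aq); hence Q = [Cr^3+(aq)] / [Tl^+(aq)]^3 = 0.184 (log Q = −0.736).
By the Nernst equation, E = +0.40 − (0.0591/3)·(−0.736) = +0.41 V.

+0.41 V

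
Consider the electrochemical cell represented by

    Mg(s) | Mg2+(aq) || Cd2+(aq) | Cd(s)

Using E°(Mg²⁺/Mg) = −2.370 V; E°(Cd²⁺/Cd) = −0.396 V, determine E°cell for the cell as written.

By convention the left-hand electrode in cell notation is the anode (oxidation) and the right-hand electrode is the cathode (reduction).
E°cell = E°(right) − E°(left) = −0.396 − (−2.370) = +1.974 V.

+1.974 V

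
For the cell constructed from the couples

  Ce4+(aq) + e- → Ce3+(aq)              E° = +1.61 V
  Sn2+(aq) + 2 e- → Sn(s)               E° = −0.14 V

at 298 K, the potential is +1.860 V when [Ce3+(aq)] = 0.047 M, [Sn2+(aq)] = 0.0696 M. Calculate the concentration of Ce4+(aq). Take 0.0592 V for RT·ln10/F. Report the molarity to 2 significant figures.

0.89 M

Ce⁴⁺/Ce³⁺ is the cathode (higher E°); E°cell = +1.61 − (−0.14) = +1.75 V with n = 2.
Since E = E° − (0.0592/n)·log Q, log Q = n(E° − E)/0.0592 = −3.716.
For 2 Ce4+(aq) + Sn(s) → 2 Ce3+(aq) + Sn2+(aq), the reaction quotient is Q = ([Ce3+(aq)]^2·[Sn2+(aq)]) / [Ce4+(aq)]^2.
Substituting the known concentrations and solving, log [Ce4+(aq)] = −0.049 and [Ce4+(aq)] = 0.89 M.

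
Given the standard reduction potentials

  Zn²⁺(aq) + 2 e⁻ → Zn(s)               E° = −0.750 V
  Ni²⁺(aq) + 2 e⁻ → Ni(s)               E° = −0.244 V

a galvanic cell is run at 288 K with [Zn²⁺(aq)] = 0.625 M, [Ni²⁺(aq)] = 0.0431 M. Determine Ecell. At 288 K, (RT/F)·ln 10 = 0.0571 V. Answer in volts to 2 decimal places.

+0.47 V

Since E°(Ni²⁺/Ni) > E°(Zn²⁺/Zn), Ni²⁺/Ni serves as the cathode.
E°cell = E°cat − E°an = −0.244 − (−0.750) = +0.506 V; n = 2.
The balanced reaction is Ni²⁺(aq) + Zn(s) → Ni(s) + Zn²⁺(aq), so Q = [Zn²⁺(aq)] / [Ni²⁺(aq)] = 14.5 and log Q = 1.161.
Applying E = E° − (RT ln10/nF)·log Q gives +0.506 − (0.0571/2)(1.161) = +0.47 V.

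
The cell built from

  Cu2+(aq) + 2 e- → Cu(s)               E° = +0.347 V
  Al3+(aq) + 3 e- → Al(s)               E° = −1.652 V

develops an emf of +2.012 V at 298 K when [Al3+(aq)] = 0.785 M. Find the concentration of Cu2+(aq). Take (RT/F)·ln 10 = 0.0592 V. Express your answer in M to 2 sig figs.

With Cu²⁺/Cu at the cathode and Al³⁺/Al at the anode, E°cell = +0.347 − (−1.652) = +1.999 V (n = 6).
From the Nernst equation, log Q = n(E° − E)/0.0592 = 6·(+1.999 − (+2.012))/0.0592 = −1.318.
For 3 Cu2+(aq) + 2 Al(s) → 3 Cu(s) + 2 Al3+(aq), the reaction quotient is Q = [Al3+(aq)]^2 / [Cu2+(aq)]^3.
Solving for the unknown gives log [Cu2+(aq)] = 0.369, so [Cu2+(aq)] ≈ 2.3 M.

2.3 M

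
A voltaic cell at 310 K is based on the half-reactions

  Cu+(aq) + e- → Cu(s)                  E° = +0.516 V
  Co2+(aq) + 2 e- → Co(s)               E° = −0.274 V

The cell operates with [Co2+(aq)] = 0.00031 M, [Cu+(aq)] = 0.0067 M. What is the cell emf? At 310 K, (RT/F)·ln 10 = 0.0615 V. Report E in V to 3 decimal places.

+0.764 V

The Cu⁺/Cu couple has the more positive E°, so it is the cathode; Co²⁺/Co is the anode.
E°cell = +0.516 − (−0.274) = +0.790 V, with n = 2 electrons transferred.
For the overall reaction 2 Cu+(aq) + Co(s) → 2 Cu(s) + Co2+(aq), Q = [Co2+(aq)] / [Cu+(aq)]^2 = 6.91, giving log Q = 0.839.
Applying E = E° − (RT ln10/nF)·log Q gives +0.790 − (0.0615/2)(0.839) = +0.764 V.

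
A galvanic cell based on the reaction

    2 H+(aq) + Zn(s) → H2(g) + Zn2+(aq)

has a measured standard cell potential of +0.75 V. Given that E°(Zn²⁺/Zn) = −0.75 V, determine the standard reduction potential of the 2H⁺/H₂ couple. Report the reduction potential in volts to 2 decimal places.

+0.00 V

In the reaction as written the 2H⁺/H₂ couple is reduced (cathode) and Zn²⁺/Zn is oxidized (anode), so E°cell = E°(2H⁺/H₂) − E°(Zn²⁺/Zn).
E°(2H⁺/H₂) = E°cell + E°(anode) = +0.75 + (−0.75) = +0.00 V.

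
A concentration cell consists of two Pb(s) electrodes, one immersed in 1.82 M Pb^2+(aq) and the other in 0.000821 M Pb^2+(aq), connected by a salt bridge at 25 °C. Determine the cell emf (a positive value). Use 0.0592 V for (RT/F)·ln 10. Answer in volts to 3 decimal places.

For a concentration cell E°cell = 0, since both electrodes use the same couple.
The compartment with the higher Pb^2+(aq) concentration (1.82 M) acts as the cathode; ions are reduced there and produced at the dilute (0.000821 M) anode.
With n = 2, Ecell = −(0.0592/2)·log([dilute]/[conc]) = −(0.0592/2)·log(0.000821/1.82) = +0.099 V.

0.099 V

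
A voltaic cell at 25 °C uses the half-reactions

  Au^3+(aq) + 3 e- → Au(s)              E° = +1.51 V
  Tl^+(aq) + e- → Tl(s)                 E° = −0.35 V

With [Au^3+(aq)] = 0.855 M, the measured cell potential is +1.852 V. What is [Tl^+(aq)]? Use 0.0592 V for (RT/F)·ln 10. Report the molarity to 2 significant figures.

1.3 M

With Au³⁺/Au at the cathode and Tl⁺/Tl at the anode, E°cell = +1.51 − (−0.35) = +1.86 V (n = 3).
From the Nernst equation, log Q = n(E° − E)/0.0592 = 3·(+1.86 − (+1.852))/0.0592 = 0.405.
The balanced reaction is Au^3+(aq) + 3 Tl(s) → Au(s) + 3 Tl^+(aq), so Q = [Tl^+(aq)]^3 / [Au^3+(aq)].
Solving for the unknown gives log [Tl^+(aq)] = 0.112, so [Tl^+(aq)] ≈ 1.3 M.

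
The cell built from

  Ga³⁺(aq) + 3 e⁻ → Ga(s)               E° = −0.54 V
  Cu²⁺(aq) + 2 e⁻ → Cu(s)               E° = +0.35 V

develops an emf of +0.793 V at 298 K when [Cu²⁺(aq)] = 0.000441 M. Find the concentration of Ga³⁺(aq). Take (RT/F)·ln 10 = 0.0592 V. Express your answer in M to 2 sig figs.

0.76 M

With Cu²⁺/Cu at the cathode and Ga³⁺/Ga at the anode, E°cell = +0.35 − (−0.54) = +0.89 V (n = 6).
From the Nernst equation, log Q = n(E° − E)/0.0592 = 6·(+0.89 − (+0.793))/0.0592 = 9.831.
For 3 Cu²⁺(aq) + 2 Ga(s) → 3 Cu(s) + 2 Ga³⁺(aq), the reaction quotient is Q = [Ga³⁺(aq)]^2 / [Cu²⁺(aq)]^3.
Isolating [Ga³⁺(aq)] in Q = 10^{9.831} yields log [Ga³⁺(aq)] = −0.118, i.e. 0.76 M.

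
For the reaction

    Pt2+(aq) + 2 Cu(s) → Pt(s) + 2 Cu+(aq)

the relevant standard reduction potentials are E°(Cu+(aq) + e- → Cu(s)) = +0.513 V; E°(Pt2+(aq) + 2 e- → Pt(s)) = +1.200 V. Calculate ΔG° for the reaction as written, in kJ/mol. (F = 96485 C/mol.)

−133 kJ/mol

In the reaction as written Pt2+(aq) is reduced, so the Pt²⁺/Pt couple is the cathode and Cu⁺/Cu is the anode.
E°cell = +1.200 − (+0.513) = +0.687 V; balancing electrons gives n = 2.
ΔG° = −nFE°cell = −(2)(96485)(+0.687) J/mol = −133 kJ/mol.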